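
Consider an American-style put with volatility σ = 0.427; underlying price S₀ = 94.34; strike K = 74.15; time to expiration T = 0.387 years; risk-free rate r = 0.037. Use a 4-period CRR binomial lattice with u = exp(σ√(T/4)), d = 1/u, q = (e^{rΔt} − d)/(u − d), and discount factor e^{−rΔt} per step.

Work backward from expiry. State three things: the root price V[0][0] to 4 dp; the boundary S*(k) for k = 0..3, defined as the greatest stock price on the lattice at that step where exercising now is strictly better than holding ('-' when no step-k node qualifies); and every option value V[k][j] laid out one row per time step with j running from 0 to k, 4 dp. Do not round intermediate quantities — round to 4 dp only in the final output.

Δt=0.09675  u=1.14204  d=0.87563  q=0.48031  discount=0.99643
step 4 (expiry): payoffs max(K−S,0) = 18.6914 1.8177 0.0000 0.0000 0.0000
step 3: (k=3,j=0): S=63.3360, (K−S)⁺=10.8140, hold=10.5490 ⇒ V=10.8140 exercise | (k=3,j=1): S=82.6065, (K−S)⁺=0.0000, hold=0.9412 ⇒ V=0.9412 continue | (k=3,j=2): S=107.7401, (K−S)⁺=0.0000, hold=0.0000 ⇒ V=0.0000 continue | (k=3,j=3): S=140.5209, (K−S)⁺=0.0000, hold=0.0000 ⇒ V=0.0000 continue  boundary S*=63.3360
step 2: (k=2,j=0): S=72.3323, (K−S)⁺=1.8177, hold=6.0503 ⇒ V=6.0503 continue | (k=2,j=1): S=94.3400, (K−S)⁺=0.0000, hold=0.4874 ⇒ V=0.4874 continue | (k=2,j=2): S=123.0436, (K−S)⁺=0.0000, hold=0.0000 ⇒ V=0.0000 continue  boundary S*=-
step 1: (k=1,j=0): S=82.6065, (K−S)⁺=0.0000, hold=3.3664 ⇒ V=3.3664 continue | (k=1,j=1): S=107.7401, (K−S)⁺=0.0000, hold=0.2524 ⇒ V=0.2524 continue  boundary S*=-
step 0: (k=0,j=0): S=94.3400, (K−S)⁺=0.0000, hold=1.8640 ⇒ V=1.8640 continue  boundary S*=-

price = 1.8640
boundary = - - - 63.3360
tree:
1.8640
3.3664 0.2524
6.0503 0.4874 0.0000
10.8140 0.9412 0.0000 0.0000
18.6914 1.8177 0.0000 0.0000 0.0000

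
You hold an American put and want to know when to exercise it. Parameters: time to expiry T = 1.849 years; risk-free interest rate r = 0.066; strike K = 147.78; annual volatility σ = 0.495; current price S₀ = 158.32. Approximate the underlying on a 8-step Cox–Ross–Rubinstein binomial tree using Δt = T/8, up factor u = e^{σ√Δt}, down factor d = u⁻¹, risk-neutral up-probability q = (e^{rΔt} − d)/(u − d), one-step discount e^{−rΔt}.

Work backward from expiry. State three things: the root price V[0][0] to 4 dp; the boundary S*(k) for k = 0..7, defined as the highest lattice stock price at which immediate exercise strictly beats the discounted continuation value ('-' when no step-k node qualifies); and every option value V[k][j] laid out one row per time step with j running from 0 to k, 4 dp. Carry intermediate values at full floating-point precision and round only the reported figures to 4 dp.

Δt=0.23112  u=1.26868  d=0.78822  q=0.47278  discount=0.98486
step 8 (expiry): payoffs max(K−S,0) = 124.1898 109.8107 86.6670 49.4164 0.0000 0.0000 0.0000 0.0000 0.0000
step 7: (k=7,j=0): S=29.9283, (K−S)⁺=117.8517, hold=115.6146 ⇒ V=117.8517 exercise | (k=7,j=1): S=48.1707, (K−S)⁺=99.6093, hold=97.3721 ⇒ V=99.6093 exercise | (k=7,j=2): S=77.5325, (K−S)⁺=70.2475, hold=68.0103 ⇒ V=70.2475 exercise | (k=7,j=3): S=124.7916, (K−S)⁺=22.9884, hold=25.6589 ⇒ V=25.6589 continue | (k=7,j=4): S=200.8567, (K−S)⁺=0.0000, hold=0.0000 ⇒ V=0.0000 continue | (k=7,j=5): S=323.2865, (K−S)⁺=0.0000, hold=0.0000 ⇒ V=0.0000 continue | (k=7,j=6): S=520.3418, (K−S)⁺=0.0000, hold=0.0000 ⇒ V=0.0000 continue | (k=7,j=7): S=837.5099, (K−S)⁺=0.0000, hold=0.0000 ⇒ V=0.0000 continue  boundary S*=77.5325
step 6: (k=6,j=0): S=37.9693, (K−S)⁺=109.8107, hold=107.5736 ⇒ V=109.8107 exercise | (k=6,j=1): S=61.1130, (K−S)⁺=86.6670, hold=84.4299 ⇒ V=86.6670 exercise | (k=6,j=2): S=98.3636, (K−S)⁺=49.4164, hold=48.4226 ⇒ V=49.4164 exercise | (k=6,j=3): S=158.3200, (K−S)⁺=0.0000, hold=13.3231 ⇒ V=13.3231 continue | (k=6,j=4): S=254.8220, (K−S)⁺=0.0000, hold=0.0000 ⇒ V=0.0000 continue | (k=6,j=5): S=410.1457, (K−S)⁺=0.0000, hold=0.0000 ⇒ V=0.0000 continue | (k=6,j=6): S=660.1450, (K−S)⁺=0.0000, hold=0.0000 ⇒ V=0.0000 continue  boundary S*=98.3636
step 5: (k=5,j=0): S=48.1707, (K−S)⁺=99.6093, hold=97.3721 ⇒ V=99.6093 exercise | (k=5,j=1): S=77.5325, (K−S)⁺=70.2475, hold=68.0103 ⇒ V=70.2475 exercise | (k=5,j=2): S=124.7916, (K−S)⁺=22.9884, hold=31.8625 ⇒ V=31.8625 continue | (k=5,j=3): S=200.8567, (K−S)⁺=0.0000, hold=6.9179 ⇒ V=6.9179 continue | (k=5,j=4): S=323.2865, (K−S)⁺=0.0000, hold=0.0000 ⇒ V=0.0000 continue | (k=5,j=5): S=520.3418, (K−S)⁺=0.0000, hold=0.0000 ⇒ V=0.0000 continue  boundary S*=77.5325
step 4: (k=4,j=0): S=61.1130, (K−S)⁺=86.6670, hold=84.4299 ⇒ V=86.6670 exercise | (k=4,j=1): S=98.3636, (K−S)⁺=49.4164, hold=51.3111 ⇒ V=51.3111 continue | (k=4,j=2): S=158.3200, (K−S)⁺=0.0000, hold=19.7654 ⇒ V=19.7654 continue | (k=4,j=3): S=254.8220, (K−S)⁺=0.0000, hold=3.5920 ⇒ V=3.5920 continue | (k=4,j=4): S=410.1457, (K−S)⁺=0.0000, hold=0.0000 ⇒ V=0.0000 continue  boundary S*=61.1130
step 3: (k=3,j=0): S=77.5325, (K−S)⁺=70.2475, hold=68.8925 ⇒ V=70.2475 exercise | (k=3,j=1): S=124.7916, (K−S)⁺=22.9884, hold=35.8460 ⇒ V=35.8460 continue | (k=3,j=2): S=200.8567, (K−S)⁺=0.0000, hold=11.9355 ⇒ V=11.9355 continue | (k=3,j=3): S=323.2865, (K−S)⁺=0.0000, hold=1.8651 ⇒ V=1.8651 continue  boundary S*=77.5325
step 2: (k=2,j=0): S=98.3636, (K−S)⁺=49.4164, hold=53.1659 ⇒ V=53.1659 continue | (k=2,j=1): S=158.3200, (K−S)⁺=0.0000, hold=24.1701 ⇒ V=24.1701 continue | (k=2,j=2): S=254.8220, (K−S)⁺=0.0000, hold=7.0658 ⇒ V=7.0658 continue  boundary S*=-
step 1: (k=1,j=0): S=124.7916, (K−S)⁺=22.9884, hold=38.8600 ⇒ V=38.8600 continue | (k=1,j=1): S=200.8567, (K−S)⁺=0.0000, hold=15.8401 ⇒ V=15.8401 continue  boundary S*=-
step 0: (k=0,j=0): S=158.3200, (K−S)⁺=0.0000, hold=27.5531 ⇒ V=27.5531 continue  boundary S*=-

price = 27.5531
boundary = - - - 77.5325 61.1130 77.5325 98.3636 77.5325
tree:
27.5531
38.8600 15.8401
53.1659 24.1701 7.0658
70.2475 35.8460 11.9355 1.8651
86.6670 51.3111 19.7654 3.5920 0.0000
99.6093 70.2475 31.8625 6.9179 0.0000 0.0000
109.8107 86.6670 49.4164 13.3231 0.0000 0.0000 0.0000
117.8517 99.6093 70.2475 25.6589 0.0000 0.0000 0.0000 0.0000
124.1898 109.8107 86.6670 49.4164 0.0000 0.0000 0.0000 0.0000 0.0000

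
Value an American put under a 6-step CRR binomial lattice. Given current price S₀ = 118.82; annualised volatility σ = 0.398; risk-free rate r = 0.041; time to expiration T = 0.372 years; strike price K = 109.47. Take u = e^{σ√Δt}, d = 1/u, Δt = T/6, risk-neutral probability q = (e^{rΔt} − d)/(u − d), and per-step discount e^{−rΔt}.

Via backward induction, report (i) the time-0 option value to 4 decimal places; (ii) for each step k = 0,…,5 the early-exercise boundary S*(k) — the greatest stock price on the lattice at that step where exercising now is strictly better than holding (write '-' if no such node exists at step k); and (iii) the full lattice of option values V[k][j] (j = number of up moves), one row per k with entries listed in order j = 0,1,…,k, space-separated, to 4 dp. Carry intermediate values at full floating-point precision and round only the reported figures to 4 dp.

price = 6.7518
boundary = - - - - 79.9343 88.2617
tree:
6.7518
10.3313 3.0325
15.3129 5.1599 0.8168
21.8080 8.5800 1.5995 0.0000
29.5357 13.8161 3.1325 0.0000 0.0000
37.0774 21.2083 6.1345 0.0000 0.0000 0.0000
43.9076 29.5357 12.0134 0.0000 0.0000 0.0000 0.0000

Δt=0.06200  u=1.10418  d=0.90565  q=0.48807  discount=0.99746
step 6 (expiry): payoffs max(K−S,0) = 43.9076 29.5357 12.0134 0.0000 0.0000 0.0000 0.0000
step 5: (k=5,j=0): S=72.3926, (K−S)⁺=37.0774, hold=36.7995 ⇒ V=37.0774 exercise | (k=5,j=1): S=88.2617, (K−S)⁺=21.2083, hold=20.9304 ⇒ V=21.2083 exercise | (k=5,j=2): S=107.6095, (K−S)⁺=1.8605, hold=6.1345 ⇒ V=6.1345 continue | (k=5,j=3): S=131.1984, (K−S)⁺=0.0000, hold=0.0000 ⇒ V=0.0000 continue | (k=5,j=4): S=159.9583, (K−S)⁺=0.0000, hold=0.0000 ⇒ V=0.0000 continue | (k=5,j=5): S=195.0227, (K−S)⁺=0.0000, hold=0.0000 ⇒ V=0.0000 continue  boundary S*=88.2617
step 4: (k=4,j=0): S=79.9343, (K−S)⁺=29.5357, hold=29.2578 ⇒ V=29.5357 exercise | (k=4,j=1): S=97.4566, (K−S)⁺=12.0134, hold=13.8161 ⇒ V=13.8161 continue | (k=4,j=2): S=118.8200, (K−S)⁺=0.0000, hold=3.1325 ⇒ V=3.1325 continue | (k=4,j=3): S=144.8664, (K−S)⁺=0.0000, hold=0.0000 ⇒ V=0.0000 continue | (k=4,j=4): S=176.6225, (K−S)⁺=0.0000, hold=0.0000 ⇒ V=0.0000 continue  boundary S*=79.9343
step 3: (k=3,j=0): S=88.2617, (K−S)⁺=21.2083, hold=21.8080 ⇒ V=21.8080 continue | (k=3,j=1): S=107.6095, (K−S)⁺=1.8605, hold=8.5800 ⇒ V=8.5800 continue | (k=3,j=2): S=131.1984, (K−S)⁺=0.0000, hold=1.5995 ⇒ V=1.5995 continue | (k=3,j=3): S=159.9583, (K−S)⁺=0.0000, hold=0.0000 ⇒ V=0.0000 continue  boundary S*=-
step 2: (k=2,j=0): S=97.4566, (K−S)⁺=12.0134, hold=15.3129 ⇒ V=15.3129 continue | (k=2,j=1): S=118.8200, (K−S)⁺=0.0000, hold=5.1599 ⇒ V=5.1599 continue | (k=2,j=2): S=144.8664, (K−S)⁺=0.0000, hold=0.8168 ⇒ V=0.8168 continue  boundary S*=-
step 1: (k=1,j=0): S=107.6095, (K−S)⁺=1.8605, hold=10.3313 ⇒ V=10.3313 continue | (k=1,j=1): S=131.1984, (K−S)⁺=0.0000, hold=3.0325 ⇒ V=3.0325 continue  boundary S*=-
step 0: (k=0,j=0): S=118.8200, (K−S)⁺=0.0000, hold=6.7518 ⇒ V=6.7518 continue  boundary S*=-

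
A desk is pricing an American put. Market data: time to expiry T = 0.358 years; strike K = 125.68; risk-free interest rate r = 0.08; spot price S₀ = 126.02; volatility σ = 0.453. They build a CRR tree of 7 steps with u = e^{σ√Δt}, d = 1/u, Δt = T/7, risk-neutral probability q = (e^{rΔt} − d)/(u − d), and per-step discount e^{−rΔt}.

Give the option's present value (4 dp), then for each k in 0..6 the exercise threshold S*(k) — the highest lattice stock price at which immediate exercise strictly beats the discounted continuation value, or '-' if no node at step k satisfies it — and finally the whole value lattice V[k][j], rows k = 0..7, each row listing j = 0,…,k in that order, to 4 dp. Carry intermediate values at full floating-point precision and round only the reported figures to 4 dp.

price = 12.3154
boundary = - - - 92.6756 83.6516 92.6756 102.6732
tree:
12.3154
17.7155 6.8948
24.6515 10.7689 2.9899
33.0044 16.3134 5.1877 0.7671
42.0284 23.7799 8.8127 1.5233 0.0000
50.1737 33.0044 14.5431 3.0252 0.0000 0.0000
57.5259 42.0284 23.0068 6.0078 0.0000 0.0000 0.0000
64.1623 50.1737 33.0044 11.9308 0.0000 0.0000 0.0000 0.0000

params: Δt=0.05114 u=1.10788 d=0.90263 q=0.49439 e^(-rΔt)=0.99592
t_7 payoffs: 64.1623 50.1737 33.0044 11.9308 0.0000 0.0000 0.0000 0.0000
t_6: node(6,0) S=68.1541 payoff=57.5259 vs cont=57.0128 → 57.5259 [stop]  node(6,1) S=83.6516 payoff=42.0284 vs cont=41.5152 → 42.0284 [stop]  node(6,2) S=102.6732 payoff=23.0068 vs cont=22.4937 → 23.0068 [stop]  node(6,3) S=126.0200 payoff=0.0000 vs cont=6.0078 → 6.0078 [wait]  node(6,4) S=154.6757 payoff=0.0000 vs cont=0.0000 → 0.0000 [wait]  node(6,5) S=189.8474 payoff=0.0000 vs cont=0.0000 → 0.0000 [wait]  node(6,6) S=233.0168 payoff=0.0000 vs cont=0.0000 → 0.0000 [wait]  ⇒ S*(6)=102.6732
t_5: node(5,0) S=75.5063 payoff=50.1737 vs cont=49.6606 → 50.1737 [stop]  node(5,1) S=92.6756 payoff=33.0044 vs cont=32.4912 → 33.0044 [stop]  node(5,2) S=113.7492 payoff=11.9308 vs cont=14.5431 → 14.5431 [wait]  node(5,3) S=139.6146 payoff=0.0000 vs cont=3.0252 → 3.0252 [wait]  node(5,4) S=171.3615 payoff=0.0000 vs cont=0.0000 → 0.0000 [wait]  node(5,5) S=210.3274 payoff=0.0000 vs cont=0.0000 → 0.0000 [wait]  ⇒ S*(5)=92.6756
t_4: node(4,0) S=83.6516 payoff=42.0284 vs cont=41.5152 → 42.0284 [stop]  node(4,1) S=102.6732 payoff=23.0068 vs cont=23.7799 → 23.7799 [wait]  node(4,2) S=126.0200 payoff=0.0000 vs cont=8.8127 → 8.8127 [wait]  node(4,3) S=154.6757 payoff=0.0000 vs cont=1.5233 → 1.5233 [wait]  node(4,4) S=189.8474 payoff=0.0000 vs cont=0.0000 → 0.0000 [wait]  ⇒ S*(4)=83.6516
t_3: node(3,0) S=92.6756 payoff=33.0044 vs cont=32.8718 → 33.0044 [stop]  node(3,1) S=113.7492 payoff=11.9308 vs cont=16.3134 → 16.3134 [wait]  node(3,2) S=139.6146 payoff=0.0000 vs cont=5.1877 → 5.1877 [wait]  node(3,3) S=171.3615 payoff=0.0000 vs cont=0.7671 → 0.7671 [wait]  ⇒ S*(3)=92.6756
t_2: node(2,0) S=102.6732 payoff=23.0068 vs cont=24.6515 → 24.6515 [wait]  node(2,1) S=126.0200 payoff=0.0000 vs cont=10.7689 → 10.7689 [wait]  node(2,2) S=154.6757 payoff=0.0000 vs cont=2.9899 → 2.9899 [wait]  ⇒ S*(2)=-
t_1: node(1,0) S=113.7492 payoff=11.9308 vs cont=17.7155 → 17.7155 [wait]  node(1,1) S=139.6146 payoff=0.0000 vs cont=6.8948 → 6.8948 [wait]  ⇒ S*(1)=-
t_0: node(0,0) S=126.0200 payoff=0.0000 vs cont=12.3154 → 12.3154 [wait]  ⇒ S*(0)=-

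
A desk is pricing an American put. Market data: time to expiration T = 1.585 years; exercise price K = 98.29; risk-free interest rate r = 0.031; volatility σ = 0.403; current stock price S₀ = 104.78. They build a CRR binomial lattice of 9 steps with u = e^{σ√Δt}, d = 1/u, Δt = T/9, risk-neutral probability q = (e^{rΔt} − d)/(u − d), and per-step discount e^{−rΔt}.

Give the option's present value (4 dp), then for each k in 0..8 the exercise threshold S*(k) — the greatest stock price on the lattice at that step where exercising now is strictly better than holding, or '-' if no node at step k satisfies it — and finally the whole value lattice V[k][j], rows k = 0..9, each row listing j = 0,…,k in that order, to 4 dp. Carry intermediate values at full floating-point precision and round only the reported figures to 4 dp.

price = 15.5967
boundary = - - - - 53.2702 44.9817 53.2702 63.0860 74.7105
tree:
15.5967
21.2432 9.5091
28.1577 13.8133 4.8413
36.2038 19.5515 7.6033 1.8312
45.0198 26.8361 11.6912 3.1534 0.3847
53.3083 35.5150 17.5123 5.3646 0.7354 0.0000
60.3071 45.0198 25.3747 8.9872 1.4055 0.0000 0.0000
66.2170 53.3083 35.2040 14.7570 2.6863 0.0000 0.0000 0.0000
71.2074 60.3071 45.0198 23.5795 5.1343 0.0000 0.0000 0.0000 0.0000
75.4213 66.2170 53.3083 35.2040 9.8131 0.0000 0.0000 0.0000 0.0000 0.0000

Δt=0.17611  u=1.18426  d=0.84441  q=0.47393  discount=0.99456
step 9 (expiry): payoffs max(K−S,0) = 75.4213 66.2170 53.3083 35.2040 9.8131 0.0000 0.0000 0.0000 0.0000 0.0000
step 8: (k=8,j=0): S=27.0826, (K−S)⁺=71.2074, hold=70.6722 ⇒ V=71.2074 exercise | (k=8,j=1): S=37.9829, (K−S)⁺=60.3071, hold=59.7720 ⇒ V=60.3071 exercise | (k=8,j=2): S=53.2702, (K−S)⁺=45.0198, hold=44.4846 ⇒ V=45.0198 exercise | (k=8,j=3): S=74.7105, (K−S)⁺=23.5795, hold=23.0444 ⇒ V=23.5795 exercise | (k=8,j=4): S=104.7800, (K−S)⁺=0.0000, hold=5.1343 ⇒ V=5.1343 continue | (k=8,j=5): S=146.9519, (K−S)⁺=0.0000, hold=0.0000 ⇒ V=0.0000 continue | (k=8,j=6): S=206.0973, (K−S)⁺=0.0000, hold=0.0000 ⇒ V=0.0000 continue | (k=8,j=7): S=289.0475, (K−S)⁺=0.0000, hold=0.0000 ⇒ V=0.0000 continue | (k=8,j=8): S=405.3836, (K−S)⁺=0.0000, hold=0.0000 ⇒ V=0.0000 continue  boundary S*=74.7105
step 7: (k=7,j=0): S=32.0730, (K−S)⁺=66.2170, hold=65.6819 ⇒ V=66.2170 exercise | (k=7,j=1): S=44.9817, (K−S)⁺=53.3083, hold=52.7731 ⇒ V=53.3083 exercise | (k=7,j=2): S=63.0860, (K−S)⁺=35.2040, hold=34.6689 ⇒ V=35.2040 exercise | (k=7,j=3): S=88.4769, (K−S)⁺=9.8131, hold=14.7570 ⇒ V=14.7570 continue | (k=7,j=4): S=124.0872, (K−S)⁺=0.0000, hold=2.6863 ⇒ V=2.6863 continue | (k=7,j=5): S=174.0299, (K−S)⁺=0.0000, hold=0.0000 ⇒ V=0.0000 continue | (k=7,j=6): S=244.0736, (K−S)⁺=0.0000, hold=0.0000 ⇒ V=0.0000 continue | (k=7,j=7): S=342.3085, (K−S)⁺=0.0000, hold=0.0000 ⇒ V=0.0000 continue  boundary S*=63.0860
step 6: (k=6,j=0): S=37.9829, (K−S)⁺=60.3071, hold=59.7720 ⇒ V=60.3071 exercise | (k=6,j=1): S=53.2702, (K−S)⁺=45.0198, hold=44.4846 ⇒ V=45.0198 exercise | (k=6,j=2): S=74.7105, (K−S)⁺=23.5795, hold=25.3747 ⇒ V=25.3747 continue | (k=6,j=3): S=104.7800, (K−S)⁺=0.0000, hold=8.9872 ⇒ V=8.9872 continue | (k=6,j=4): S=146.9519, (K−S)⁺=0.0000, hold=1.4055 ⇒ V=1.4055 continue | (k=6,j=5): S=206.0973, (K−S)⁺=0.0000, hold=0.0000 ⇒ V=0.0000 continue | (k=6,j=6): S=289.0475, (K−S)⁺=0.0000, hold=0.0000 ⇒ V=0.0000 continue  boundary S*=53.2702
step 5: (k=5,j=0): S=44.9817, (K−S)⁺=53.3083, hold=52.7731 ⇒ V=53.3083 exercise | (k=5,j=1): S=63.0860, (K−S)⁺=35.2040, hold=35.5150 ⇒ V=35.5150 continue | (k=5,j=2): S=88.4769, (K−S)⁺=9.8131, hold=17.5123 ⇒ V=17.5123 continue | (k=5,j=3): S=124.0872, (K−S)⁺=0.0000, hold=5.3646 ⇒ V=5.3646 continue | (k=5,j=4): S=174.0299, (K−S)⁺=0.0000, hold=0.7354 ⇒ V=0.7354 continue | (k=5,j=5): S=244.0736, (K−S)⁺=0.0000, hold=0.0000 ⇒ V=0.0000 continue  boundary S*=44.9817
step 4: (k=4,j=0): S=53.2702, (K−S)⁺=45.0198, hold=44.6312 ⇒ V=45.0198 exercise | (k=4,j=1): S=74.7105, (K−S)⁺=23.5795, hold=26.8361 ⇒ V=26.8361 continue | (k=4,j=2): S=104.7800, (K−S)⁺=0.0000, hold=11.6912 ⇒ V=11.6912 continue | (k=4,j=3): S=146.9519, (K−S)⁺=0.0000, hold=3.1534 ⇒ V=3.1534 continue | (k=4,j=4): S=206.0973, (K−S)⁺=0.0000, hold=0.3847 ⇒ V=0.3847 continue  boundary S*=53.2702
step 3: (k=3,j=0): S=63.0860, (K−S)⁺=35.2040, hold=36.2038 ⇒ V=36.2038 continue | (k=3,j=1): S=88.4769, (K−S)⁺=9.8131, hold=19.5515 ⇒ V=19.5515 continue | (k=3,j=2): S=124.0872, (K−S)⁺=0.0000, hold=7.6033 ⇒ V=7.6033 continue | (k=3,j=3): S=174.0299, (K−S)⁺=0.0000, hold=1.8312 ⇒ V=1.8312 continue  boundary S*=-
step 2: (k=2,j=0): S=74.7105, (K−S)⁺=23.5795, hold=28.1577 ⇒ V=28.1577 continue | (k=2,j=1): S=104.7800, (K−S)⁺=0.0000, hold=13.8133 ⇒ V=13.8133 continue | (k=2,j=2): S=146.9519, (K−S)⁺=0.0000, hold=4.8413 ⇒ V=4.8413 continue  boundary S*=-
step 1: (k=1,j=0): S=88.4769, (K−S)⁺=9.8131, hold=21.2432 ⇒ V=21.2432 continue | (k=1,j=1): S=124.0872, (K−S)⁺=0.0000, hold=9.5091 ⇒ V=9.5091 continue  boundary S*=-
step 0: (k=0,j=0): S=104.7800, (K−S)⁺=0.0000, hold=15.5967 ⇒ V=15.5967 continue  boundary S*=-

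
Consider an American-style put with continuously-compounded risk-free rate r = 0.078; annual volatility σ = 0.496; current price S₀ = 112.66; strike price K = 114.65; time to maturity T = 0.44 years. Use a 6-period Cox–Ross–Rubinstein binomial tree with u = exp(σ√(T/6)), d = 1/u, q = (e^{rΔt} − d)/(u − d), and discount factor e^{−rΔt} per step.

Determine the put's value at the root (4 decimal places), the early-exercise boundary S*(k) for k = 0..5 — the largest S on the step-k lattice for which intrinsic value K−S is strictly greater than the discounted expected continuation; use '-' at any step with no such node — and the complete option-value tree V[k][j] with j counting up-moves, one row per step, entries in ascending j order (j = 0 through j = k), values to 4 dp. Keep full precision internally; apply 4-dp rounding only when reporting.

price = 13.9947
boundary = - - - 75.2956 86.1198 98.5000
tree:
13.9947
20.5788 7.2448
29.1413 11.8286 2.5162
39.3544 18.7585 4.6901 0.2629
48.8181 28.5302 8.7170 0.5162 0.0000
57.0923 39.3544 16.1500 1.0135 0.0000 0.0000
64.3266 48.8181 28.5302 1.9900 0.0000 0.0000 0.0000

params: Δt=0.07333 u=1.14376 d=0.87431 q=0.48776 e^(-rΔt)=0.99430
t_6 payoffs: 64.3266 48.8181 28.5302 1.9900 0.0000 0.0000 0.0000
t_5: node(5,0) S=57.5577 payoff=57.0923 vs cont=56.4384 → 57.0923 [stop]  node(5,1) S=75.2956 payoff=39.3544 vs cont=38.7004 → 39.3544 [stop]  node(5,2) S=98.5000 payoff=16.1500 vs cont=15.4960 → 16.1500 [stop]  node(5,3) S=128.8555 payoff=0.0000 vs cont=1.0135 → 1.0135 [wait]  node(5,4) S=168.5659 payoff=0.0000 vs cont=0.0000 → 0.0000 [wait]  node(5,5) S=220.5141 payoff=0.0000 vs cont=0.0000 → 0.0000 [wait]  ⇒ S*(5)=98.5000
t_4: node(4,0) S=65.8319 payoff=48.8181 vs cont=48.1642 → 48.8181 [stop]  node(4,1) S=86.1198 payoff=28.5302 vs cont=27.8763 → 28.5302 [stop]  node(4,2) S=112.6600 payoff=1.9900 vs cont=8.7170 → 8.7170 [wait]  node(4,3) S=147.3793 payoff=0.0000 vs cont=0.5162 → 0.5162 [wait]  node(4,4) S=192.7982 payoff=0.0000 vs cont=0.0000 → 0.0000 [wait]  ⇒ S*(4)=86.1198
t_3: node(3,0) S=75.2956 payoff=39.3544 vs cont=38.7004 → 39.3544 [stop]  node(3,1) S=98.5000 payoff=16.1500 vs cont=18.7585 → 18.7585 [wait]  node(3,2) S=128.8555 payoff=0.0000 vs cont=4.6901 → 4.6901 [wait]  node(3,3) S=168.5659 payoff=0.0000 vs cont=0.2629 → 0.2629 [wait]  ⇒ S*(3)=75.2956
t_2: node(2,0) S=86.1198 payoff=28.5302 vs cont=29.1413 → 29.1413 [wait]  node(2,1) S=112.6600 payoff=1.9900 vs cont=11.8286 → 11.8286 [wait]  node(2,2) S=147.3793 payoff=0.0000 vs cont=2.5162 → 2.5162 [wait]  ⇒ S*(2)=-
t_1: node(1,0) S=98.5000 payoff=16.1500 vs cont=20.5788 → 20.5788 [wait]  node(1,1) S=128.8555 payoff=0.0000 vs cont=7.2448 → 7.2448 [wait]  ⇒ S*(1)=-
t_0: node(0,0) S=112.6600 payoff=1.9900 vs cont=13.9947 → 13.9947 [wait]  ⇒ S*(0)=-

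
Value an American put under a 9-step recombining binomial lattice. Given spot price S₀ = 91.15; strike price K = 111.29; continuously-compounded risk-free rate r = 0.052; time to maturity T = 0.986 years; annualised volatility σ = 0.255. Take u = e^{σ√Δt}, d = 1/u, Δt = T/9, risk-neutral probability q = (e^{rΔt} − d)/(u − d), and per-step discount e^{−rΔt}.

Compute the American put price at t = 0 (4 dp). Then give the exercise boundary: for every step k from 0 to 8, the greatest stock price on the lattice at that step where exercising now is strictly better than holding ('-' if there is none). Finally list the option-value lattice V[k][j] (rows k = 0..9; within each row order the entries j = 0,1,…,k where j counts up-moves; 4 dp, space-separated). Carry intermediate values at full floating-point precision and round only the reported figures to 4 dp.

Δt=0.10956, u=1.08807, d=0.91906, q=0.51272, disc=e^(-rΔt)=0.99432
k=9 terminal: V=max(K-S,0) → 68.6463 60.8045 51.5207 40.5297 27.5176 12.1127 0.0000 0.0000 0.0000 0.0000
k=8: j=0 S=46.3992 intr=64.8908 cont=64.2585 V=64.8908[EX]; j=1 S=54.9316 intr=56.3584 cont=55.7262 V=56.3584[EX]; j=2 S=65.0330 intr=46.2570 cont=45.6248 V=46.2570[EX]; j=3 S=76.9919 intr=34.2981 cont=33.6659 V=34.2981[EX]; j=4 S=91.1500 intr=20.1400 cont=19.5078 V=20.1400[EX]; j=5 S=107.9116 intr=3.3784 cont=5.8688 V=5.8688[hold]; j=6 S=127.7555 intr=0.0000 cont=0.0000 V=0.0000[hold]; j=7 S=151.2485 intr=0.0000 cont=0.0000 V=0.0000[hold]; j=8 S=179.0616 intr=0.0000 cont=0.0000 V=0.0000[hold]  S*(8)=91.1500
k=7: j=0 S=50.4855 intr=60.8045 cont=60.1723 V=60.8045[EX]; j=1 S=59.7693 intr=51.5207 cont=50.8885 V=51.5207[EX]; j=2 S=70.7603 intr=40.5297 cont=39.8975 V=40.5297[EX]; j=3 S=83.7724 intr=27.5176 cont=26.8854 V=27.5176[EX]; j=4 S=99.1773 intr=12.1127 cont=12.7501 V=12.7501[hold]; j=5 S=117.4151 intr=0.0000 cont=2.8435 V=2.8435[hold]; j=6 S=139.0065 intr=0.0000 cont=0.0000 V=0.0000[hold]; j=7 S=164.5685 intr=0.0000 cont=0.0000 V=0.0000[hold]  S*(7)=83.7724
k=6: j=0 S=54.9316 intr=56.3584 cont=55.7262 V=56.3584[EX]; j=1 S=65.0330 intr=46.2570 cont=45.6248 V=46.2570[EX]; j=2 S=76.9919 intr=34.2981 cont=33.6659 V=34.2981[EX]; j=3 S=91.1500 intr=20.1400 cont=19.8327 V=20.1400[EX]; j=4 S=107.9116 intr=3.3784 cont=7.6272 V=7.6272[hold]; j=5 S=127.7555 intr=0.0000 cont=1.3777 V=1.3777[hold]; j=6 S=151.2485 intr=0.0000 cont=0.0000 V=0.0000[hold]  S*(6)=91.1500
k=5: j=0 S=59.7693 intr=51.5207 cont=50.8885 V=51.5207[EX]; j=1 S=70.7603 intr=40.5297 cont=39.8975 V=40.5297[EX]; j=2 S=83.7724 intr=27.5176 cont=26.8854 V=27.5176[EX]; j=3 S=99.1773 intr=12.1127 cont=13.6465 V=13.6465[hold]; j=4 S=117.4151 intr=0.0000 cont=4.3979 V=4.3979[hold]; j=5 S=139.0065 intr=0.0000 cont=0.6675 V=0.6675[hold]  S*(5)=83.7724
k=4: j=0 S=65.0330 intr=46.2570 cont=45.6248 V=46.2570[EX]; j=1 S=76.9919 intr=34.2981 cont=33.6659 V=34.2981[EX]; j=2 S=91.1500 intr=20.1400 cont=20.2898 V=20.2898[hold]; j=3 S=107.9116 intr=3.3784 cont=8.8540 V=8.8540[hold]; j=4 S=127.7555 intr=0.0000 cont=2.4712 V=2.4712[hold]  S*(4)=76.9919
k=3: j=0 S=70.7603 intr=40.5297 cont=39.8975 V=40.5297[EX]; j=1 S=83.7724 intr=27.5176 cont=26.9617 V=27.5176[EX]; j=2 S=99.1773 intr=12.1127 cont=14.3445 V=14.3445[hold]; j=3 S=117.4151 intr=0.0000 cont=5.5497 V=5.5497[hold]  S*(3)=83.7724
k=2: j=0 S=76.9919 intr=34.2981 cont=33.6659 V=34.2981[EX]; j=1 S=91.1500 intr=20.1400 cont=20.6456 V=20.6456[hold]; j=2 S=107.9116 intr=3.3784 cont=9.7794 V=9.7794[hold]  S*(2)=76.9919
k=1: j=0 S=83.7724 intr=27.5176 cont=27.1432 V=27.5176[EX]; j=1 S=99.1773 intr=12.1127 cont=14.9887 V=14.9887[hold]  S*(1)=83.7724
k=0: j=0 S=91.1500 intr=20.1400 cont=20.9740 V=20.9740[hold]  S*(0)=-

price = 20.9740
boundary = - 83.7724 76.9919 83.7724 76.9919 83.7724 91.1500 83.7724 91.1500
tree:
20.9740
27.5176 14.9887
34.2981 20.6456 9.7794
40.5297 27.5176 14.3445 5.5497
46.2570 34.2981 20.2898 8.8540 2.4712
51.5207 40.5297 27.5176 13.6465 4.3979 0.6675
56.3584 46.2570 34.2981 20.1400 7.6272 1.3777 0.0000
60.8045 51.5207 40.5297 27.5176 12.7501 2.8435 0.0000 0.0000
64.8908 56.3584 46.2570 34.2981 20.1400 5.8688 0.0000 0.0000 0.0000
68.6463 60.8045 51.5207 40.5297 27.5176 12.1127 0.0000 0.0000 0.0000 0.0000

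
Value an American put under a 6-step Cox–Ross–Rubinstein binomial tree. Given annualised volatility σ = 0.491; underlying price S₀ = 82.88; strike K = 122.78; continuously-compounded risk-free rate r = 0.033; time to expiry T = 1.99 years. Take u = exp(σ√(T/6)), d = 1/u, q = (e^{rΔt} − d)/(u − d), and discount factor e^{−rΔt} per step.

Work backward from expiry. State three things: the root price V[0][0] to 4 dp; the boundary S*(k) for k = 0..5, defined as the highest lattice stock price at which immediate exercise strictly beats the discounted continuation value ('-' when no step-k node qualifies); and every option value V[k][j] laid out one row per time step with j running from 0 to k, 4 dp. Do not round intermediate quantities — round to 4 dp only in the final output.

price = 48.1373
boundary = - - 47.0803 62.4661 47.0803 62.4661
tree:
48.1373
61.4660 32.9592
75.6997 45.5040 18.3711
87.2959 60.3139 28.4434 6.4598
96.0358 75.6997 42.5299 11.8524 0.0000
102.6231 87.2959 60.3139 21.7465 0.0000 0.0000
107.5879 96.0358 75.6997 39.9000 0.0000 0.0000 0.0000

Δt=0.33167, u=1.32680, d=0.75369, q=0.44898, disc=e^(-rΔt)=0.98911
k=6 terminal: V=max(K-S,0) → 107.5879 96.0358 75.6997 39.9000 0.0000 0.0000 0.0000
k=5: j=0 S=20.1569 intr=102.6231 cont=101.2866 V=102.6231[EX]; j=1 S=35.4841 intr=87.2959 cont=85.9594 V=87.2959[EX]; j=2 S=62.4661 intr=60.3139 cont=58.9774 V=60.3139[EX]; j=3 S=109.9651 intr=12.8149 cont=21.7465 V=21.7465[hold]; j=4 S=193.5821 intr=0.0000 cont=0.0000 V=0.0000[hold]; j=5 S=340.7812 intr=0.0000 cont=0.0000 V=0.0000[hold]  S*(5)=62.4661
k=4: j=0 S=26.7442 intr=96.0358 cont=94.6993 V=96.0358[EX]; j=1 S=47.0803 intr=75.6997 cont=74.3632 V=75.6997[EX]; j=2 S=82.8800 intr=39.9000 cont=42.5299 V=42.5299[hold]; j=3 S=145.9016 intr=0.0000 cont=11.8524 V=11.8524[hold]; j=4 S=256.8446 intr=0.0000 cont=0.0000 V=0.0000[hold]  S*(4)=47.0803
k=3: j=0 S=35.4841 intr=87.2959 cont=85.9594 V=87.2959[EX]; j=1 S=62.4661 intr=60.3139 cont=60.1453 V=60.3139[EX]; j=2 S=109.9651 intr=12.8149 cont=28.4434 V=28.4434[hold]; j=3 S=193.5821 intr=0.0000 cont=6.4598 V=6.4598[hold]  S*(3)=62.4661
k=2: j=0 S=47.0803 intr=75.6997 cont=74.3632 V=75.6997[EX]; j=1 S=82.8800 intr=39.9000 cont=45.5040 V=45.5040[hold]; j=2 S=145.9016 intr=0.0000 cont=18.3711 V=18.3711[hold]  S*(2)=47.0803
k=1: j=0 S=62.4661 intr=60.3139 cont=61.4660 V=61.4660[hold]; j=1 S=109.9651 intr=12.8149 cont=32.9592 V=32.9592[hold]  S*(1)=-
k=0: j=0 S=82.8800 intr=39.9000 cont=48.1373 V=48.1373[hold]  S*(0)=-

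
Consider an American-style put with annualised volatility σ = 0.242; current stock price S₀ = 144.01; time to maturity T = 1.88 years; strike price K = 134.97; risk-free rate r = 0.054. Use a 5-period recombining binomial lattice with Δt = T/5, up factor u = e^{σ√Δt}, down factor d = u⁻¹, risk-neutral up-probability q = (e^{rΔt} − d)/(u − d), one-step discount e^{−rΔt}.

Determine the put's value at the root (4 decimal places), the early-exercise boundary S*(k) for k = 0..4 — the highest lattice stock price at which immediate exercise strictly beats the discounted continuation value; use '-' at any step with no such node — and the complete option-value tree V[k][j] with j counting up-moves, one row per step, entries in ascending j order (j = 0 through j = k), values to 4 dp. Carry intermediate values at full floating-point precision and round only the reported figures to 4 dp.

price = 10.1109
boundary = - - 107.0290 92.2690 107.0290
tree:
10.1109
17.1197 4.3310
27.9410 8.2539 1.0447
42.7010 15.4050 2.2772 0.0000
55.4255 27.9410 4.9637 0.0000 0.0000
66.3952 42.7010 10.8199 0.0000 0.0000 0.0000

Δt=0.37600, u=1.15997, d=0.86209, q=0.53183, disc=e^(-rΔt)=0.97990
k=5 terminal: V=max(K-S,0) → 66.3952 42.7010 10.8199 0.0000 0.0000 0.0000
k=4: j=0 S=79.5445 intr=55.4255 cont=52.7127 V=55.4255[EX]; j=1 S=107.0290 intr=27.9410 cont=25.2282 V=27.9410[EX]; j=2 S=144.0100 intr=0.0000 cont=4.9637 V=4.9637[hold]; j=3 S=193.7688 intr=0.0000 cont=0.0000 V=0.0000[hold]; j=4 S=260.7205 intr=0.0000 cont=0.0000 V=0.0000[hold]  S*(4)=107.0290
k=3: j=0 S=92.2690 intr=42.7010 cont=39.9882 V=42.7010[EX]; j=1 S=124.1501 intr=10.8199 cont=15.4050 V=15.4050[hold]; j=2 S=167.0469 intr=0.0000 cont=2.2772 V=2.2772[hold]; j=3 S=224.7655 intr=0.0000 cont=0.0000 V=0.0000[hold]  S*(3)=92.2690
k=2: j=0 S=107.0290 intr=27.9410 cont=27.6177 V=27.9410[EX]; j=1 S=144.0100 intr=0.0000 cont=8.2539 V=8.2539[hold]; j=2 S=193.7688 intr=0.0000 cont=1.0447 V=1.0447[hold]  S*(2)=107.0290
k=1: j=0 S=124.1501 intr=10.8199 cont=17.1197 V=17.1197[hold]; j=1 S=167.0469 intr=0.0000 cont=4.3310 V=4.3310[hold]  S*(1)=-
k=0: j=0 S=144.0100 intr=0.0000 cont=10.1109 V=10.1109[hold]  S*(0)=-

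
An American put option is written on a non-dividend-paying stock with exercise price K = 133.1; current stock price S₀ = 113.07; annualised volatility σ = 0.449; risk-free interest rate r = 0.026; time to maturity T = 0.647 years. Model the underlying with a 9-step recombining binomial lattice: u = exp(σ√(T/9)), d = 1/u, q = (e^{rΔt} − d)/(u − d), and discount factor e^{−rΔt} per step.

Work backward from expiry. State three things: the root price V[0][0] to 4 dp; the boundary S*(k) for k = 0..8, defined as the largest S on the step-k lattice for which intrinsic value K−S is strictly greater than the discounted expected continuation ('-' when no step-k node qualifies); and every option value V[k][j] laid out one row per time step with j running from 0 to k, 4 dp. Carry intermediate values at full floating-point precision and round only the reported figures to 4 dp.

Δt=0.07189, u=1.12793, d=0.88658, q=0.47769, disc=e^(-rΔt)=0.99813
k=9 terminal: V=max(K-S,0) → 94.8352 84.4183 71.1656 54.3051 32.8546 5.5647 0.0000 0.0000 0.0000 0.0000
k=8: j=0 S=43.1601 intr=89.9399 cont=89.6914 V=89.9399[EX]; j=1 S=54.9096 intr=78.1904 cont=77.9418 V=78.1904[EX]; j=2 S=69.8578 intr=63.2422 cont=62.9937 V=63.2422[EX]; j=3 S=88.8753 intr=44.2247 cont=43.9761 V=44.2247[EX]; j=4 S=113.0700 intr=20.0300 cont=19.7815 V=20.0300[EX]; j=5 S=143.8513 intr=0.0000 cont=2.9010 V=2.9010[hold]; j=6 S=183.0121 intr=0.0000 cont=0.0000 V=0.0000[hold]; j=7 S=232.8339 intr=0.0000 cont=0.0000 V=0.0000[hold]; j=8 S=296.2186 intr=0.0000 cont=0.0000 V=0.0000[hold]  S*(8)=113.0700
k=7: j=0 S=48.6817 intr=84.4183 cont=84.1698 V=84.4183[EX]; j=1 S=61.9344 intr=71.1656 cont=70.9171 V=71.1656[EX]; j=2 S=78.7949 intr=54.3051 cont=54.0566 V=54.3051[EX]; j=3 S=100.2454 intr=32.8546 cont=32.6061 V=32.8546[EX]; j=4 S=127.5353 intr=5.5647 cont=11.8255 V=11.8255[hold]; j=5 S=162.2545 intr=0.0000 cont=1.5124 V=1.5124[hold]; j=6 S=206.4253 intr=0.0000 cont=0.0000 V=0.0000[hold]; j=7 S=262.6209 intr=0.0000 cont=0.0000 V=0.0000[hold]  S*(7)=100.2454
k=6: j=0 S=54.9096 intr=78.1904 cont=77.9418 V=78.1904[EX]; j=1 S=69.8578 intr=63.2422 cont=62.9937 V=63.2422[EX]; j=2 S=88.8753 intr=44.2247 cont=43.9761 V=44.2247[EX]; j=3 S=113.0700 intr=20.0300 cont=22.7666 V=22.7666[hold]; j=4 S=143.8513 intr=0.0000 cont=6.8862 V=6.8862[hold]; j=5 S=183.0121 intr=0.0000 cont=0.7885 V=0.7885[hold]; j=6 S=232.8339 intr=0.0000 cont=0.0000 V=0.0000[hold]  S*(6)=88.8753
k=5: j=0 S=61.9344 intr=71.1656 cont=70.9171 V=71.1656[EX]; j=1 S=78.7949 intr=54.3051 cont=54.0566 V=54.3051[EX]; j=2 S=100.2454 intr=32.8546 cont=33.9109 V=33.9109[hold]; j=3 S=127.5353 intr=5.5647 cont=15.1523 V=15.1523[hold]; j=4 S=162.2545 intr=0.0000 cont=3.9659 V=3.9659[hold]; j=5 S=206.4253 intr=0.0000 cont=0.4111 V=0.4111[hold]  S*(5)=78.7949
k=4: j=0 S=69.8578 intr=63.2422 cont=62.9937 V=63.2422[EX]; j=1 S=88.8753 intr=44.2247 cont=44.4798 V=44.4798[hold]; j=2 S=113.0700 intr=20.0300 cont=24.9035 V=24.9035[hold]; j=3 S=143.8513 intr=0.0000 cont=9.7904 V=9.7904[hold]; j=4 S=183.0121 intr=0.0000 cont=2.2636 V=2.2636[hold]  S*(4)=69.8578
k=3: j=0 S=78.7949 intr=54.3051 cont=54.1782 V=54.3051[EX]; j=1 S=100.2454 intr=32.8546 cont=35.0628 V=35.0628[hold]; j=2 S=127.5353 intr=5.5647 cont=17.6511 V=17.6511[hold]; j=3 S=162.2545 intr=0.0000 cont=6.1833 V=6.1833[hold]  S*(3)=78.7949
k=2: j=0 S=88.8753 intr=44.2247 cont=45.0290 V=45.0290[hold]; j=1 S=113.0700 intr=20.0300 cont=26.6954 V=26.6954[hold]; j=2 S=143.8513 intr=0.0000 cont=12.1503 V=12.1503[hold]  S*(2)=-
k=1: j=0 S=100.2454 intr=32.8546 cont=36.2035 V=36.2035[hold]; j=1 S=127.5353 intr=5.5647 cont=19.7105 V=19.7105[hold]  S*(1)=-
k=0: j=0 S=113.0700 intr=20.0300 cont=28.2720 V=28.2720[hold]  S*(0)=-

price = 28.2720
boundary = - - - 78.7949 69.8578 78.7949 88.8753 100.2454 113.0700
tree:
28.2720
36.2035 19.7105
45.0290 26.6954 12.1503
54.3051 35.0628 17.6511 6.1833
63.2422 44.4798 24.9035 9.7904 2.2636
71.1656 54.3051 33.9109 15.1523 3.9659 0.4111
78.1904 63.2422 44.2247 22.7666 6.8862 0.7885 0.0000
84.4183 71.1656 54.3051 32.8546 11.8255 1.5124 0.0000 0.0000
89.9399 78.1904 63.2422 44.2247 20.0300 2.9010 0.0000 0.0000 0.0000
94.8352 84.4183 71.1656 54.3051 32.8546 5.5647 0.0000 0.0000 0.0000 0.0000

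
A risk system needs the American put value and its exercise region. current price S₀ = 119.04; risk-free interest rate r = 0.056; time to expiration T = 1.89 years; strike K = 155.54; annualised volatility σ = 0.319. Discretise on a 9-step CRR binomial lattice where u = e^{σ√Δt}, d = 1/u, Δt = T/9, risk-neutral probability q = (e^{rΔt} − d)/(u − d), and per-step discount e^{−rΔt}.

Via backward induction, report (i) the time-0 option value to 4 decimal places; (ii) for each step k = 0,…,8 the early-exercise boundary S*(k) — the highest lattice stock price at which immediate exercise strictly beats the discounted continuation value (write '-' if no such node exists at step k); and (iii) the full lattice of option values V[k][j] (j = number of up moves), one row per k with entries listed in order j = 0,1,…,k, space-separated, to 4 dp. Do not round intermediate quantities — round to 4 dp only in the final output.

params: Δt=0.21000 u=1.15741 d=0.86400 q=0.50384 e^(-rΔt)=0.98831
t_9 payoffs: 123.6018 112.7557 98.2264 78.7628 52.6896 17.7620 0.0000 0.0000 0.0000 0.0000
t_8: node(8,0) S=36.9655 payoff=118.5745 vs cont=116.7560 → 118.5745 [stop]  node(8,1) S=49.5189 payoff=106.0211 vs cont=104.2027 → 106.0211 [stop]  node(8,2) S=66.3353 payoff=89.2047 vs cont=87.3862 → 89.2047 [stop]  node(8,3) S=88.8626 payoff=66.6774 vs cont=64.8590 → 66.6774 [stop]  node(8,4) S=119.0400 payoff=36.5000 vs cont=34.6816 → 36.5000 [stop]  node(8,5) S=159.4655 payoff=0.0000 vs cont=8.7098 → 8.7098 [wait]  node(8,6) S=213.6195 payoff=0.0000 vs cont=0.0000 → 0.0000 [wait]  node(8,7) S=286.1639 payoff=0.0000 vs cont=0.0000 → 0.0000 [wait]  node(8,8) S=383.3440 payoff=0.0000 vs cont=0.0000 → 0.0000 [wait]  ⇒ S*(8)=119.0400
t_7: node(7,0) S=42.7843 payoff=112.7557 vs cont=110.9373 → 112.7557 [stop]  node(7,1) S=57.3136 payoff=98.2264 vs cont=96.4079 → 98.2264 [stop]  node(7,2) S=76.7772 payoff=78.7628 vs cont=76.9444 → 78.7628 [stop]  node(7,3) S=102.8504 payoff=52.6896 vs cont=50.8712 → 52.6896 [stop]  node(7,4) S=137.7780 payoff=17.7620 vs cont=22.2353 → 22.2353 [wait]  node(7,5) S=184.5669 payoff=0.0000 vs cont=4.2710 → 4.2710 [wait]  node(7,6) S=247.2452 payoff=0.0000 vs cont=0.0000 → 0.0000 [wait]  node(7,7) S=331.2087 payoff=0.0000 vs cont=0.0000 → 0.0000 [wait]  ⇒ S*(7)=102.8504
t_6: node(6,0) S=49.5189 payoff=106.0211 vs cont=104.2027 → 106.0211 [stop]  node(6,1) S=66.3353 payoff=89.2047 vs cont=87.3862 → 89.2047 [stop]  node(6,2) S=88.8626 payoff=66.6774 vs cont=64.8590 → 66.6774 [stop]  node(6,3) S=119.0400 payoff=36.5000 vs cont=36.9090 → 36.9090 [wait]  node(6,4) S=159.4655 payoff=0.0000 vs cont=13.0301 → 13.0301 [wait]  node(6,5) S=213.6195 payoff=0.0000 vs cont=2.0943 → 2.0943 [wait]  node(6,6) S=286.1639 payoff=0.0000 vs cont=0.0000 → 0.0000 [wait]  ⇒ S*(6)=88.8626
t_5: node(5,0) S=57.3136 payoff=98.2264 vs cont=96.4079 → 98.2264 [stop]  node(5,1) S=76.7772 payoff=78.7628 vs cont=76.9444 → 78.7628 [stop]  node(5,2) S=102.8504 payoff=52.6896 vs cont=51.0748 → 52.6896 [stop]  node(5,3) S=137.7780 payoff=17.7620 vs cont=24.5871 → 24.5871 [wait]  node(5,4) S=184.5669 payoff=0.0000 vs cont=7.4323 → 7.4323 [wait]  node(5,5) S=247.2452 payoff=0.0000 vs cont=1.0270 → 1.0270 [wait]  ⇒ S*(5)=102.8504
t_4: node(4,0) S=66.3353 payoff=89.2047 vs cont=87.3862 → 89.2047 [stop]  node(4,1) S=88.8626 payoff=66.6774 vs cont=64.8590 → 66.6774 [stop]  node(4,2) S=119.0400 payoff=36.5000 vs cont=38.0801 → 38.0801 [wait]  node(4,3) S=159.4655 payoff=0.0000 vs cont=15.7575 → 15.7575 [wait]  node(4,4) S=213.6195 payoff=0.0000 vs cont=4.1559 → 4.1559 [wait]  ⇒ S*(4)=88.8626
t_3: node(3,0) S=76.7772 payoff=78.7628 vs cont=76.9444 → 78.7628 [stop]  node(3,1) S=102.8504 payoff=52.6896 vs cont=51.6580 → 52.6896 [stop]  node(3,2) S=137.7780 payoff=17.7620 vs cont=26.5195 → 26.5195 [wait]  node(3,3) S=184.5669 payoff=0.0000 vs cont=9.7963 → 9.7963 [wait]  ⇒ S*(3)=102.8504
t_2: node(2,0) S=88.8626 payoff=66.6774 vs cont=64.8590 → 66.6774 [stop]  node(2,1) S=119.0400 payoff=36.5000 vs cont=39.0423 → 39.0423 [wait]  node(2,2) S=159.4655 payoff=0.0000 vs cont=17.8822 → 17.8822 [wait]  ⇒ S*(2)=88.8626
t_1: node(1,0) S=102.8504 payoff=52.6896 vs cont=52.1371 → 52.6896 [stop]  node(1,1) S=137.7780 payoff=17.7620 vs cont=28.0493 → 28.0493 [wait]  ⇒ S*(1)=102.8504
t_0: node(0,0) S=119.0400 payoff=36.5000 vs cont=39.8041 → 39.8041 [wait]  ⇒ S*(0)=-

price = 39.8041
boundary = - 102.8504 88.8626 102.8504 88.8626 102.8504 88.8626 102.8504 119.0400
tree:
39.8041
52.6896 28.0493
66.6774 39.0423 17.8822
78.7628 52.6896 26.5195 9.7963
89.2047 66.6774 38.0801 15.7575 4.1559
98.2264 78.7628 52.6896 24.5871 7.4323 1.0270
106.0211 89.2047 66.6774 36.9090 13.0301 2.0943 0.0000
112.7557 98.2264 78.7628 52.6896 22.2353 4.2710 0.0000 0.0000
118.5745 106.0211 89.2047 66.6774 36.5000 8.7098 0.0000 0.0000 0.0000
123.6018 112.7557 98.2264 78.7628 52.6896 17.7620 0.0000 0.0000 0.0000 0.0000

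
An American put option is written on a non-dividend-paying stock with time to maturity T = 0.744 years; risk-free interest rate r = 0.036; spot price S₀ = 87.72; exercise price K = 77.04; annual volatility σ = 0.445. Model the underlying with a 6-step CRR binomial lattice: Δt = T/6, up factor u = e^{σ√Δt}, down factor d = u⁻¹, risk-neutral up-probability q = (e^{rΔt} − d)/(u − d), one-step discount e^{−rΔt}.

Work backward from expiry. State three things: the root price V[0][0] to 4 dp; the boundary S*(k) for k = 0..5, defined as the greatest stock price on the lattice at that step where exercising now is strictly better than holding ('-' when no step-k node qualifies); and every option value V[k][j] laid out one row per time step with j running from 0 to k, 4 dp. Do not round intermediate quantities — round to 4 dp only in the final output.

price = 7.5391
boundary = - - - - 46.8686 54.8196
tree:
7.5391
11.2783 3.4792
16.3459 5.7863 0.9633
22.7684 9.4047 1.8435 0.0000
30.1714 14.8045 3.5279 0.0000 0.0000
36.9693 22.2204 6.7515 0.0000 0.0000 0.0000
42.7811 30.1714 12.9205 0.0000 0.0000 0.0000 0.0000

Δt=0.12400, u=1.16965, d=0.85496, q=0.47512, disc=e^(-rΔt)=0.99555
k=6 terminal: V=max(K-S,0) → 42.7811 30.1714 12.9205 0.0000 0.0000 0.0000 0.0000
k=5: j=0 S=40.0707 intr=36.9693 cont=36.6261 V=36.9693[EX]; j=1 S=54.8196 intr=22.2204 cont=21.8773 V=22.2204[EX]; j=2 S=74.9971 intr=2.0429 cont=6.7515 V=6.7515[hold]; j=3 S=102.6013 intr=0.0000 cont=0.0000 V=0.0000[hold]; j=4 S=140.3658 intr=0.0000 cont=0.0000 V=0.0000[hold]; j=5 S=192.0303 intr=0.0000 cont=0.0000 V=0.0000[hold]  S*(5)=54.8196
k=4: j=0 S=46.8686 intr=30.1714 cont=29.8283 V=30.1714[EX]; j=1 S=64.1195 intr=12.9205 cont=14.8045 V=14.8045[hold]; j=2 S=87.7200 intr=0.0000 cont=3.5279 V=3.5279[hold]; j=3 S=120.0071 intr=0.0000 cont=0.0000 V=0.0000[hold]; j=4 S=164.1782 intr=0.0000 cont=0.0000 V=0.0000[hold]  S*(4)=46.8686
k=3: j=0 S=54.8196 intr=22.2204 cont=22.7684 V=22.7684[hold]; j=1 S=74.9971 intr=2.0429 cont=9.4047 V=9.4047[hold]; j=2 S=102.6013 intr=0.0000 cont=1.8435 V=1.8435[hold]; j=3 S=140.3658 intr=0.0000 cont=0.0000 V=0.0000[hold]  S*(3)=-
k=2: j=0 S=64.1195 intr=12.9205 cont=16.3459 V=16.3459[hold]; j=1 S=87.7200 intr=0.0000 cont=5.7863 V=5.7863[hold]; j=2 S=120.0071 intr=0.0000 cont=0.9633 V=0.9633[hold]  S*(2)=-
k=1: j=0 S=74.9971 intr=2.0429 cont=11.2783 V=11.2783[hold]; j=1 S=102.6013 intr=0.0000 cont=3.4792 V=3.4792[hold]  S*(1)=-
k=0: j=0 S=87.7200 intr=0.0000 cont=7.5391 V=7.5391[hold]  S*(0)=-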